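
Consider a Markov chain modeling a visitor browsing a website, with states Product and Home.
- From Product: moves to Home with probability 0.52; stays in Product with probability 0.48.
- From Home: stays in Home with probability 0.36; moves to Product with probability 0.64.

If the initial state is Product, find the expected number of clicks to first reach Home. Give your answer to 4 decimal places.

1.9231

Let t(s) be the expected number of clicks to first reach Home from state s, with t(Home) = 0. Conditioning on the first click:
t(Product) = 1 + 0.48·t(Product)
Solving: t(Product) = 1.9231.
Expected clicks from Product to Home: 1.9231.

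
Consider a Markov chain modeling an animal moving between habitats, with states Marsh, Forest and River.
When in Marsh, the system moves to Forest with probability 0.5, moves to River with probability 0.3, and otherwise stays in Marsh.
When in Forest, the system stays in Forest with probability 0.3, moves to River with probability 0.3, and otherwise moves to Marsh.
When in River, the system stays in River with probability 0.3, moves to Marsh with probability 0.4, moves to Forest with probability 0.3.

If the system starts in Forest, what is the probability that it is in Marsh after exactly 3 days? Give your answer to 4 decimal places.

Propagate the distribution vector 3 days from Forest.
After 0 days: (0.0000, 1.0000, 0.0000)
After 1 day: (0.4000, 0.3000, 0.3000)
After 2 days: (0.3200, 0.3800, 0.3000)
After 3 days: (0.3360, 0.3640, 0.3000)
P(in Marsh after 3 days) = 0.3360

0.3360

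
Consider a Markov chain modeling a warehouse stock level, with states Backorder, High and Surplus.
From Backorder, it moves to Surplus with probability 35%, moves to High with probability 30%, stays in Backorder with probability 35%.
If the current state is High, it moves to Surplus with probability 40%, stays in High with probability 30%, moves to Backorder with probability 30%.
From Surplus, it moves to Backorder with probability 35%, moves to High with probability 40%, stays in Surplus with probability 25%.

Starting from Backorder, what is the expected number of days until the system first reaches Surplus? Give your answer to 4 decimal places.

Let t(s) be the expected number of days to first reach Surplus from state s, with t(Surplus) = 0. Conditioning on the first day:
t(Backorder) = 1 + 0.35·t(Backorder) + 0.3·t(High)
t(High) = 1 + 0.3·t(Backorder) + 0.3·t(High)
Solving: t(Backorder) = 2.7397, t(High) = 2.6027.
Expected days from Backorder to Surplus: 2.7397.

2.7397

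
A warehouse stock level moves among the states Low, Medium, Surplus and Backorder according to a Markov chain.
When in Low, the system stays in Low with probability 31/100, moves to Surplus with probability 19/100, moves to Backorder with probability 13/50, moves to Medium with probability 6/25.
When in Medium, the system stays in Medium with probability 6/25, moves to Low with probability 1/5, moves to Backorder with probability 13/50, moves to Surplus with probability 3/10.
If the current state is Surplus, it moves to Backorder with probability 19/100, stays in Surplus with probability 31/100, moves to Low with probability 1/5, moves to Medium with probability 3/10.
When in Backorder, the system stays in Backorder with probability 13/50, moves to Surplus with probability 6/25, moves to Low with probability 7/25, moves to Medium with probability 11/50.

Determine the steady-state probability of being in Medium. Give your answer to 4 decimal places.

0.2508

Let the stationary distribution be π with π = πP and π_1 + π_2 + π_3 + π_4 = 1.
π_1 = 0.31·π_1 + 0.2·π_2 + 0.2·π_3 + 0.28·π_4
π_2 = 0.24·π_1 + 0.24·π_2 + 0.3·π_3 + 0.22·π_4
π_3 = 0.19·π_1 + 0.3·π_2 + 0.31·π_3 + 0.24·π_4
Solving with the normalization constraint gives π = (0.2464, 0.2508, 0.2610, 0.2417).
So the stationary probability of Medium is 0.2508.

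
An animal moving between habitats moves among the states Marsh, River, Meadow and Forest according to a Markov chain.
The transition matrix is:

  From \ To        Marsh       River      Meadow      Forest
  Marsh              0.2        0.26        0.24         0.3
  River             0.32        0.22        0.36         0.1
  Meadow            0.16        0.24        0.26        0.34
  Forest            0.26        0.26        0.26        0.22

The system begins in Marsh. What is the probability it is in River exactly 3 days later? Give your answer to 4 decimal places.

Propagate the distribution vector 3 days from Marsh.
After 0 days: (1.0000, 0.0000, 0.0000, 0.0000)
After 1 day: (0.2000, 0.2600, 0.2400, 0.3000)
After 2 days: (0.2396, 0.2448, 0.2820, 0.2336)
After 3 days: (0.2321, 0.2446, 0.2797, 0.2436)
P(in River after 3 days) = 0.2446

0.2446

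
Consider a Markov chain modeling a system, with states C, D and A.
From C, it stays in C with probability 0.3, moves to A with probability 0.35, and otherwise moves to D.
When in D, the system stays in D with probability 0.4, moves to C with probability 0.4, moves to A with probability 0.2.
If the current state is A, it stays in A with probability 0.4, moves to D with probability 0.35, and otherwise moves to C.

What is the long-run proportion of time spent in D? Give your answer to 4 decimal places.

0.3684

Let the stationary distribution be π with π = πP and π_1 + π_2 + π_3 = 1.
π_1 = 0.3·π_1 + 0.4·π_2 + 0.25·π_3
π_2 = 0.35·π_1 + 0.4·π_2 + 0.35·π_3
Solving with the normalization constraint gives π = (0.3213, 0.3684, 0.3102).
So the stationary probability of D is 0.3684.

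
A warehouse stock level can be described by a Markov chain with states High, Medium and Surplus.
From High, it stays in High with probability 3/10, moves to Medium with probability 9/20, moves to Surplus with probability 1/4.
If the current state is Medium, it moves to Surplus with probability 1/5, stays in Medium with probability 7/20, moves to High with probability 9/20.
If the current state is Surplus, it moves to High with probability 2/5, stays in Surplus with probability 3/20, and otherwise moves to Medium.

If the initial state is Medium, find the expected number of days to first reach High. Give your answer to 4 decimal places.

2.2703

Let t(s) be the expected number of days to first reach High from state s, with t(High) = 0. Conditioning on the first day:
t(Medium) = 1 + 0.35·t(Medium) + 0.2·t(Surplus)
t(Surplus) = 1 + 0.45·t(Medium) + 0.15·t(Surplus)
Solving: t(Medium) = 2.2703, t(Surplus) = 2.3784.
Expected days from Medium to High: 2.2703.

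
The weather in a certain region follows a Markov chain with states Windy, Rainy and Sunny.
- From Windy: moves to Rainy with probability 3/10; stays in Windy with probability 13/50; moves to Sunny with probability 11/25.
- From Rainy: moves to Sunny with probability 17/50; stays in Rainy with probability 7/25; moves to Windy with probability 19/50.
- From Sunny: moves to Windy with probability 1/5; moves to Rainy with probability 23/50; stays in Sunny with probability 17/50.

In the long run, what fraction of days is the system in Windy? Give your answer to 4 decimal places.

Let the stationary distribution be π with π = πP and π_1 + π_2 + π_3 = 1.
π_1 = 0.26·π_1 + 0.38·π_2 + 0.2·π_3
π_2 = 0.3·π_1 + 0.28·π_2 + 0.46·π_3
Solving with the normalization constraint gives π = (0.2801, 0.3518, 0.3680).
So the stationary probability of Windy is 0.2801.

0.2801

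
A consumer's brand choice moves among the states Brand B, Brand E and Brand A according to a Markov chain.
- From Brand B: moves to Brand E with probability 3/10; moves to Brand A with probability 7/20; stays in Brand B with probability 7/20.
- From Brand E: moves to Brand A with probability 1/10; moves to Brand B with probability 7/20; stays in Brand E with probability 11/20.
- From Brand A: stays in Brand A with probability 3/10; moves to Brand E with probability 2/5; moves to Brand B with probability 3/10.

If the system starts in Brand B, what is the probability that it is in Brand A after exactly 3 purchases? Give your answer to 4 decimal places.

Propagate the distribution vector 3 purchases from Brand B.
After 0 purchases: (1.0000, 0.0000, 0.0000)
After 1 purchase: (0.3500, 0.3000, 0.3500)
After 2 purchases: (0.3325, 0.4100, 0.2575)
After 3 purchases: (0.3371, 0.4283, 0.2346)
P(in Brand A after 3 purchases) = 0.2346

0.2346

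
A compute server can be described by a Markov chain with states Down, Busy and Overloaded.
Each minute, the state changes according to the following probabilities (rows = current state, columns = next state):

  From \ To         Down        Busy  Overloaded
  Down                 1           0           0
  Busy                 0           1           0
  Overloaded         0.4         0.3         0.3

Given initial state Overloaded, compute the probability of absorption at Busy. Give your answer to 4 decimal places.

0.4286

Let h(s) be the probability of absorption at Busy starting from transient state s. Then h(Busy) = 1 and h(Down) = 0. By first-step analysis:
h(Overloaded) = 0.4·0 + 0.3·1 + 0.3·h(Overloaded)
Solving: h(Overloaded) = 0.4286.
Starting from Overloaded, the probability is 0.4286.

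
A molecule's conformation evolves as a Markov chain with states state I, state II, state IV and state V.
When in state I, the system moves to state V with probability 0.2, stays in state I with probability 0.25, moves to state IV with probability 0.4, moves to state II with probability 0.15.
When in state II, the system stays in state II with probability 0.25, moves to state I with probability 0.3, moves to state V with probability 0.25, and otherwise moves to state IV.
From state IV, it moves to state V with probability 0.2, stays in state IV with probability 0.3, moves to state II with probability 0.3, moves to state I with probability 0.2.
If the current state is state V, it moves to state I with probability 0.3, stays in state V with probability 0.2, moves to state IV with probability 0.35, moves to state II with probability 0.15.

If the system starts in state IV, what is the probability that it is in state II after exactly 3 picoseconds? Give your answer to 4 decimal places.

Propagate the distribution vector 3 picoseconds from state IV.
After 0 picoseconds: (0.0000, 0.0000, 1.0000, 0.0000)
After 1 picosecond: (0.2000, 0.3000, 0.3000, 0.2000)
After 2 picoseconds: (0.2600, 0.2250, 0.3000, 0.2150)
After 3 picoseconds: (0.2570, 0.2175, 0.3143, 0.2113)
P(in state II after 3 picoseconds) = 0.2175

0.2175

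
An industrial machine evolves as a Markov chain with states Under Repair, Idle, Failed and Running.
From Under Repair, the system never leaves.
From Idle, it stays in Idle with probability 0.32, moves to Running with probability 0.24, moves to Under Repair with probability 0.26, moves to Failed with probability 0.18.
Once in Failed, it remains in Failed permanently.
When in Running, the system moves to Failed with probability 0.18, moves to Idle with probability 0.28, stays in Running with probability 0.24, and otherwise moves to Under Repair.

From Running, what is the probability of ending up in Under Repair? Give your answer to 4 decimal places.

Let h(s) be the probability of absorption at Under Repair starting from transient state s. Then h(Under Repair) = 1 and h(Failed) = 0. By first-step analysis:
h(Idle) = 0.26·1 + 0.32·h(Idle) + 0.18·0 + 0.24·h(Running)
h(Running) = 0.3·1 + 0.28·h(Idle) + 0.18·0 + 0.24·h(Running)
Solving: h(Idle) = 0.5996, h(Running) = 0.6157.
Starting from Running, the probability is 0.6157.

0.6157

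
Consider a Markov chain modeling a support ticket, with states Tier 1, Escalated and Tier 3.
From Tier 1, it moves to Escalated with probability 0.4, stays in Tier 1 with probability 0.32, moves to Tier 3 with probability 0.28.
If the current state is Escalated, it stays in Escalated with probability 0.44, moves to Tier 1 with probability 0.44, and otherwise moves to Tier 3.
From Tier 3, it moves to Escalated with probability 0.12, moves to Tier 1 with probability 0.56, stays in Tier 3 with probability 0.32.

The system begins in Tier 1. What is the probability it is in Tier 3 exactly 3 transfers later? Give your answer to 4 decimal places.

Propagate the distribution vector 3 transfers from Tier 1.
After 0 transfers: (1.0000, 0.0000, 0.0000)
After 1 transfer: (0.3200, 0.4000, 0.2800)
After 2 transfers: (0.4352, 0.3376, 0.2272)
After 3 transfers: (0.4150, 0.3499, 0.2351)
P(in Tier 3 after 3 transfers) = 0.2351

0.2351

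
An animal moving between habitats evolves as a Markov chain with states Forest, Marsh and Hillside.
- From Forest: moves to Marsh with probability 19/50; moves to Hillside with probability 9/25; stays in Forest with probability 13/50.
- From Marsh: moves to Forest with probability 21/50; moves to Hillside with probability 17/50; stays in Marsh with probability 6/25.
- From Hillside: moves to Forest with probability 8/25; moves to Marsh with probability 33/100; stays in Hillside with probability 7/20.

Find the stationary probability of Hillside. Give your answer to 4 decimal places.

0.3501

Let the stationary distribution be π with π = πP and π_1 + π_2 + π_3 = 1.
π_1 = 0.26·π_1 + 0.42·π_2 + 0.32·π_3
π_2 = 0.38·π_1 + 0.24·π_2 + 0.33·π_3
Solving with the normalization constraint gives π = (0.3319, 0.3180, 0.3501).
So the stationary probability of Hillside is 0.3501.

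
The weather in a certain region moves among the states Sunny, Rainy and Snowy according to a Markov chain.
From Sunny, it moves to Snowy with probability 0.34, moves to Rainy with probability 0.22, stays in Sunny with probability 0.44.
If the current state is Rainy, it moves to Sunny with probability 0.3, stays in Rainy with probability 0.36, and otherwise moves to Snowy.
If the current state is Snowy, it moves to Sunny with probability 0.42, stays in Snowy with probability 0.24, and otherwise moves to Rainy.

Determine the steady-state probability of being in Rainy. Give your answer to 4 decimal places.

Let the stationary distribution be π with π = πP and π_1 + π_2 + π_3 = 1.
π_1 = 0.44·π_1 + 0.3·π_2 + 0.42·π_3
π_2 = 0.22·π_1 + 0.36·π_2 + 0.34·π_3
Solving with the normalization constraint gives π = (0.3920, 0.2989, 0.3091).
So the stationary probability of Rainy is 0.2989.

0.2989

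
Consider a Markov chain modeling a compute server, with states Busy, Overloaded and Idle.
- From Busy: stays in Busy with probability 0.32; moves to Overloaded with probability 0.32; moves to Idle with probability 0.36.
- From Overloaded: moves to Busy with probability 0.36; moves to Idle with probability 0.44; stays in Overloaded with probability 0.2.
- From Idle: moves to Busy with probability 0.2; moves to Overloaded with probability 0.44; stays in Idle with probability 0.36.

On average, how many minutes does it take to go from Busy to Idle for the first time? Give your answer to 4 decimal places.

Let t(s) be the expected number of minutes to first reach Idle from state s, with t(Idle) = 0. Conditioning on the first minute:
t(Busy) = 1 + 0.32·t(Busy) + 0.32·t(Overloaded)
t(Overloaded) = 1 + 0.36·t(Busy) + 0.2·t(Overloaded)
Solving: t(Busy) = 2.6119, t(Overloaded) = 2.4254.
Expected minutes from Busy to Idle: 2.6119.

2.6119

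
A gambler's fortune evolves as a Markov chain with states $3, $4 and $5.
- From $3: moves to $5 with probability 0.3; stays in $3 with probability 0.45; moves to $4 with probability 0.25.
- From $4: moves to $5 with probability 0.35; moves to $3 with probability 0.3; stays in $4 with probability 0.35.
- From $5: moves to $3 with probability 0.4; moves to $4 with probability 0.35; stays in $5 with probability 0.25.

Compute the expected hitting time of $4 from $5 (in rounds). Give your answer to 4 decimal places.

Let t(s) be the expected number of rounds to first reach $4 from state s, with t($4) = 0. Conditioning on the first round:
t($3) = 1 + 0.45·t($3) + 0.3·t($5)
t($5) = 1 + 0.4·t($3) + 0.25·t($5)
Solving: t($3) = 3.5897, t($5) = 3.2479.
Expected rounds from $5 to $4: 3.2479.

3.2479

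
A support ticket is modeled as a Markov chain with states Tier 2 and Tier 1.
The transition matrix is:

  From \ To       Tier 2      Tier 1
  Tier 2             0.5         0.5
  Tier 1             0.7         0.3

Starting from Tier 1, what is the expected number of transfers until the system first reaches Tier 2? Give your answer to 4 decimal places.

Let t(s) be the expected number of transfers to first reach Tier 2 from state s, with t(Tier 2) = 0. Conditioning on the first transfer:
t(Tier 1) = 1 + 0.3·t(Tier 1)
Solving: t(Tier 1) = 1.4286.
Expected transfers from Tier 1 to Tier 2: 1.4286.

1.4286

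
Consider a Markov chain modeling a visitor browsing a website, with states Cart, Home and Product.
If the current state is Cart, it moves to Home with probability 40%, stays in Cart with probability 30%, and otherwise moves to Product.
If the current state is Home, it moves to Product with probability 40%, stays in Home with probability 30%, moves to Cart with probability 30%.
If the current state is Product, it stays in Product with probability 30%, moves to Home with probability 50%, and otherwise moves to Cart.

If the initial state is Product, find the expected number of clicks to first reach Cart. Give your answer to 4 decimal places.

Let t(s) be the expected number of clicks to first reach Cart from state s, with t(Cart) = 0. Conditioning on the first click:
t(Home) = 1 + 0.3·t(Home) + 0.4·t(Product)
t(Product) = 1 + 0.5·t(Home) + 0.3·t(Product)
Solving: t(Home) = 3.7931, t(Product) = 4.1379.
Expected clicks from Product to Cart: 4.1379.

4.1379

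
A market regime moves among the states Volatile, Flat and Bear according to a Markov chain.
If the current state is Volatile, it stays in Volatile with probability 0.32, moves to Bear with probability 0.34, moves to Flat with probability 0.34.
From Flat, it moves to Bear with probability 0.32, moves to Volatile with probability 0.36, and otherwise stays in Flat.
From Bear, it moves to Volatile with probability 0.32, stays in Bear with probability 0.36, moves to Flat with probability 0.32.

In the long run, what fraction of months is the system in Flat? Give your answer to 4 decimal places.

Let the stationary distribution be π with π = πP and π_1 + π_2 + π_3 = 1.
π_1 = 0.32·π_1 + 0.36·π_2 + 0.32·π_3
π_2 = 0.34·π_1 + 0.32·π_2 + 0.32·π_3
Solving with the normalization constraint gives π = (0.3331, 0.3267, 0.3403).
So the stationary probability of Flat is 0.3267.

0.3267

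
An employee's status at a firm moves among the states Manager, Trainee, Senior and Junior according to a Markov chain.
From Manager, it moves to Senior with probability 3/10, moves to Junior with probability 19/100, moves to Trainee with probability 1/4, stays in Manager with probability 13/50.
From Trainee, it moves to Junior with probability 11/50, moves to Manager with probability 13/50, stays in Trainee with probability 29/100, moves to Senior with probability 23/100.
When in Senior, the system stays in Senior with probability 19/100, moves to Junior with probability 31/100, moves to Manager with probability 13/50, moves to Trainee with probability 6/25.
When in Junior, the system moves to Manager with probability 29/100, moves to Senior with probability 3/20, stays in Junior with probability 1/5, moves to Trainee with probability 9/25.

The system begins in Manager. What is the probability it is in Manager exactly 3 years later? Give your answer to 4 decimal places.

0.2671

Propagate the distribution vector 3 years from Manager.
After 0 years: (1.0000, 0.0000, 0.0000, 0.0000)
After 1 year: (0.2600, 0.2500, 0.3000, 0.1900)
After 2 years: (0.2657, 0.2779, 0.2210, 0.2354)
After 3 years: (0.2671, 0.2848, 0.2209, 0.2272)
P(in Manager after 3 years) = 0.2671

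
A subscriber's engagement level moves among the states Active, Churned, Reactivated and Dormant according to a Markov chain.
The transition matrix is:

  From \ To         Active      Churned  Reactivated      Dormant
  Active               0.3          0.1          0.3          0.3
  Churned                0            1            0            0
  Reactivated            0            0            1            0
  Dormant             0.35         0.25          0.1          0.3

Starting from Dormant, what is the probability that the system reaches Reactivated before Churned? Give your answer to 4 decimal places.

Let h(s) be the probability of absorption at Reactivated starting from transient state s. Then h(Reactivated) = 1 and h(Churned) = 0. By first-step analysis:
h(Active) = 0.3·h(Active) + 0.1·0 + 0.3·1 + 0.3·h(Dormant)
h(Dormant) = 0.35·h(Active) + 0.25·0 + 0.1·1 + 0.3·h(Dormant)
Solving: h(Active) = 0.6234, h(Dormant) = 0.4545.
Starting from Dormant, the probability is 0.4545.

0.4545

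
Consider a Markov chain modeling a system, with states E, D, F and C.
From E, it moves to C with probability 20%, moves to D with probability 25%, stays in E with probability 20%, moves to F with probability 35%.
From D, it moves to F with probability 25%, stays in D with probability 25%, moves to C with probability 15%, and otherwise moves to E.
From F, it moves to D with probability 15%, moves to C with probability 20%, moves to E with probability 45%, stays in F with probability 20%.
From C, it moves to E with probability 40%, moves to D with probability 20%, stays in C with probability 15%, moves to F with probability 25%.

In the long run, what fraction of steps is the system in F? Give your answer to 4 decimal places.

Let the stationary distribution be π with π = πP and π_1 + π_2 + π_3 + π_4 = 1.
π_1 = 0.2·π_1 + 0.35·π_2 + 0.45·π_3 + 0.4·π_4
π_2 = 0.25·π_1 + 0.25·π_2 + 0.15·π_3 + 0.2·π_4
π_3 = 0.35·π_1 + 0.25·π_2 + 0.2·π_3 + 0.25·π_4
Solving with the normalization constraint gives π = (0.3357, 0.2140, 0.2701, 0.1803).
So the stationary probability of F is 0.2701.

0.2701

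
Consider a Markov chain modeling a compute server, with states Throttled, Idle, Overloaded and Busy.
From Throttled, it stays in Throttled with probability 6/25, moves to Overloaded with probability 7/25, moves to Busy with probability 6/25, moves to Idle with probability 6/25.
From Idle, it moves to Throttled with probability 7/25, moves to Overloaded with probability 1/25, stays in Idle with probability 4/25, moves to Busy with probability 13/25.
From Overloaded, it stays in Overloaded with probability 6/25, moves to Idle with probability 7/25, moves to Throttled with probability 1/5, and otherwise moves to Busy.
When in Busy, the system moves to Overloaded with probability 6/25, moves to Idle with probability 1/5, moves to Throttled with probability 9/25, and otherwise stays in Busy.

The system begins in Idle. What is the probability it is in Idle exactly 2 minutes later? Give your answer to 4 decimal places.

Propagate the distribution vector 2 minutes from Idle.
After 0 minutes: (0.0000, 1.0000, 0.0000, 0.0000)
After 1 minute: (0.2800, 0.1600, 0.0400, 0.5200)
After 2 minutes: (0.3072, 0.2080, 0.2192, 0.2656)
P(in Idle after 2 minutes) = 0.2080

0.2080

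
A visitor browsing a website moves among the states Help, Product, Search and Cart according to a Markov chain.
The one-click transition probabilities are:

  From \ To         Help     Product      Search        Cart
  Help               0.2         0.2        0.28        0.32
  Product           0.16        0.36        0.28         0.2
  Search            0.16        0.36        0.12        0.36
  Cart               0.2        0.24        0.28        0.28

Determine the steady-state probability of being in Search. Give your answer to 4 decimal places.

0.2414

Let the stationary distribution be π with π = πP and π_1 + π_2 + π_3 + π_4 = 1.
π_1 = 0.2·π_1 + 0.16·π_2 + 0.16·π_3 + 0.2·π_4
π_2 = 0.2·π_1 + 0.36·π_2 + 0.36·π_3 + 0.24·π_4
π_3 = 0.28·π_1 + 0.28·π_2 + 0.12·π_3 + 0.28·π_4
Solving with the normalization constraint gives π = (0.1784, 0.2975, 0.2414, 0.2826).
So the stationary probability of Search is 0.2414.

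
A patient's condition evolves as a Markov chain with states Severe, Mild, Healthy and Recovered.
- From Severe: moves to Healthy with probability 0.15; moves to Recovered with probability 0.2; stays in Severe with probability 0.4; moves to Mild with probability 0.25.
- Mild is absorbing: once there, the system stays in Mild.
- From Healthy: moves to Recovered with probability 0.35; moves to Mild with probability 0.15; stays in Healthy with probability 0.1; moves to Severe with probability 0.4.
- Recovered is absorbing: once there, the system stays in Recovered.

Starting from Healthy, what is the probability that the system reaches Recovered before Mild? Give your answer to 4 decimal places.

0.6042

Let h(s) be the probability of absorption at Recovered starting from transient state s. Then h(Recovered) = 1 and h(Mild) = 0. By first-step analysis:
h(Severe) = 0.4·h(Severe) + 0.25·0 + 0.15·h(Healthy) + 0.2·1
h(Healthy) = 0.4·h(Severe) + 0.15·0 + 0.1·h(Healthy) + 0.35·1
Solving: h(Severe) = 0.4844, h(Healthy) = 0.6042.
Starting from Healthy, the probability is 0.6042.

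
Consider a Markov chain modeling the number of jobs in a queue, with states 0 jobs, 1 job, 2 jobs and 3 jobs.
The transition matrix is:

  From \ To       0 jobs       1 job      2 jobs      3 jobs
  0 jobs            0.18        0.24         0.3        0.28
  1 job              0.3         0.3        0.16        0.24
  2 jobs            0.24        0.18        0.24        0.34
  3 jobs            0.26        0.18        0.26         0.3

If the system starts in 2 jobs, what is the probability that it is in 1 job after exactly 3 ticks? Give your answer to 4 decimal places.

0.2205

Propagate the distribution vector 3 ticks from 2 jobs.
After 0 ticks: (0.0000, 0.0000, 1.0000, 0.0000)
After 1 tick: (0.2400, 0.1800, 0.2400, 0.3400)
After 2 ticks: (0.2432, 0.2160, 0.2468, 0.2940)
After 3 ticks: (0.2442, 0.2205, 0.2432, 0.2920)
P(in 1 job after 3 ticks) = 0.2205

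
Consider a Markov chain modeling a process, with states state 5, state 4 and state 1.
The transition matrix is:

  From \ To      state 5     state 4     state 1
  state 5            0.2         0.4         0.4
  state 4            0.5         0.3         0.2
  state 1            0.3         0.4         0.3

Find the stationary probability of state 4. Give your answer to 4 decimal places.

0.3636

Let the stationary distribution be π with π = πP and π_1 + π_2 + π_3 = 1.
π_1 = 0.2·π_1 + 0.5·π_2 + 0.3·π_3
π_2 = 0.4·π_1 + 0.3·π_2 + 0.4·π_3
Solving with the normalization constraint gives π = (0.3388, 0.3636, 0.2975).
So the stationary probability of state 4 is 0.3636.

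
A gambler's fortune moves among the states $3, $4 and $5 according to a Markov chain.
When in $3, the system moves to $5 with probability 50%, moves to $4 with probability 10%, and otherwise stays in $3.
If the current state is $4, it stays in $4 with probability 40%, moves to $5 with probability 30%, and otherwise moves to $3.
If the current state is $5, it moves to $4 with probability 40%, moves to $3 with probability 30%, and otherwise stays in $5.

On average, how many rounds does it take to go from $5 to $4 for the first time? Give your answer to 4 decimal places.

3.3333

Let t(s) be the expected number of rounds to first reach $4 from state s, with t($4) = 0. Conditioning on the first round:
t($3) = 1 + 0.4·t($3) + 0.5·t($5)
t($5) = 1 + 0.3·t($3) + 0.3·t($5)
Solving: t($3) = 4.4444, t($5) = 3.3333.
Expected rounds from $5 to $4: 3.3333.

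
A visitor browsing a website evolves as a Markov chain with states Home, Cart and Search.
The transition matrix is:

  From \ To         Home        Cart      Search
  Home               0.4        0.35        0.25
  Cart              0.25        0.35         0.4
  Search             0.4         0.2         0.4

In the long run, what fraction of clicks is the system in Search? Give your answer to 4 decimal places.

Let the stationary distribution be π with π = πP and π_1 + π_2 + π_3 = 1.
π_1 = 0.4·π_1 + 0.25·π_2 + 0.4·π_3
π_2 = 0.35·π_1 + 0.35·π_2 + 0.2·π_3
Solving with the normalization constraint gives π = (0.3553, 0.2980, 0.3467).
So the stationary probability of Search is 0.3467.

0.3467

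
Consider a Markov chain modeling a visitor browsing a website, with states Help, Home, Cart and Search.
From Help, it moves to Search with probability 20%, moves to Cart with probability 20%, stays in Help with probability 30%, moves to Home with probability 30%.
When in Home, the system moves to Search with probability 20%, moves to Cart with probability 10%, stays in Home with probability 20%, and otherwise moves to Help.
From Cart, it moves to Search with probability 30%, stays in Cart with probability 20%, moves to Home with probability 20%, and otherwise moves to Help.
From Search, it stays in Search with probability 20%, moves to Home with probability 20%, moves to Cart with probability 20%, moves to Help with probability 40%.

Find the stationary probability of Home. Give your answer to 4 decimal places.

Let the stationary distribution be π with π = πP and π_1 + π_2 + π_3 + π_4 = 1.
π_1 = 0.3·π_1 + 0.5·π_2 + 0.3·π_3 + 0.4·π_4
π_2 = 0.3·π_1 + 0.2·π_2 + 0.2·π_3 + 0.2·π_4
π_3 = 0.2·π_1 + 0.1·π_2 + 0.2·π_3 + 0.2·π_4
Solving with the normalization constraint gives π = (0.3691, 0.2369, 0.1763, 0.2176).
So the stationary probability of Home is 0.2369.

0.2369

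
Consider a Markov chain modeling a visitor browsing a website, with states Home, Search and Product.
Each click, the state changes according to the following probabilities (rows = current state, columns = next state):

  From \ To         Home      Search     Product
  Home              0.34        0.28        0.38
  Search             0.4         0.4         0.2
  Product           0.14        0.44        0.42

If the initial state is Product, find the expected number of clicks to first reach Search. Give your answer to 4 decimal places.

Let t(s) be the expected number of clicks to first reach Search from state s, with t(Search) = 0. Conditioning on the first click:
t(Home) = 1 + 0.34·t(Home) + 0.38·t(Product)
t(Product) = 1 + 0.14·t(Home) + 0.42·t(Product)
Solving: t(Home) = 2.9126, t(Product) = 2.4272.
Expected clicks from Product to Search: 2.4272.

2.4272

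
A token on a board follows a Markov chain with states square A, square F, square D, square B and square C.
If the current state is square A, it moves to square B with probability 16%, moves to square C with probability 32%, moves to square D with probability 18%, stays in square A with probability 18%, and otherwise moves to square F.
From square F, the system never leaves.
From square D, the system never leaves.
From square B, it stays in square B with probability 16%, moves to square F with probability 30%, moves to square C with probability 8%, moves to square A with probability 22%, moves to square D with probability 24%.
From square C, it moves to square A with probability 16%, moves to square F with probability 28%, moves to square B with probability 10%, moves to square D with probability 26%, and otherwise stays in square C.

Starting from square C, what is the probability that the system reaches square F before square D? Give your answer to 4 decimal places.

Let h(s) be the probability of absorption at square F starting from transient state s. Then h(square F) = 1 and h(square D) = 0. By first-step analysis:
h(square A) = 0.18·h(square A) + 0.16·1 + 0.18·0 + 0.16·h(square B) + 0.32·h(square C)
h(square B) = 0.22·h(square A) + 0.3·1 + 0.24·0 + 0.16·h(square B) + 0.08·h(square C)
h(square C) = 0.16·h(square A) + 0.28·1 + 0.26·0 + 0.1·h(square B) + 0.2·h(square C)
Solving: h(square A) = 0.5021, h(square B) = 0.5379, h(square C) = 0.5177.
Starting from square C, the probability is 0.5177.

0.5177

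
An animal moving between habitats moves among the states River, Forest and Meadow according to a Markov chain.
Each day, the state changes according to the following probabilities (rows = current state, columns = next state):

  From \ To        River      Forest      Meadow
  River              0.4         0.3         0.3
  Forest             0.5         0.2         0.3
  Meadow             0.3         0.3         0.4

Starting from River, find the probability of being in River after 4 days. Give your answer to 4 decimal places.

0.3940

Propagate the distribution vector 4 days from River.
After 0 days: (1.0000, 0.0000, 0.0000)
After 1 day: (0.4000, 0.3000, 0.3000)
After 2 days: (0.4000, 0.2700, 0.3300)
After 3 days: (0.3940, 0.2730, 0.3330)
After 4 days: (0.3940, 0.2727, 0.3333)
P(in River after 4 days) = 0.3940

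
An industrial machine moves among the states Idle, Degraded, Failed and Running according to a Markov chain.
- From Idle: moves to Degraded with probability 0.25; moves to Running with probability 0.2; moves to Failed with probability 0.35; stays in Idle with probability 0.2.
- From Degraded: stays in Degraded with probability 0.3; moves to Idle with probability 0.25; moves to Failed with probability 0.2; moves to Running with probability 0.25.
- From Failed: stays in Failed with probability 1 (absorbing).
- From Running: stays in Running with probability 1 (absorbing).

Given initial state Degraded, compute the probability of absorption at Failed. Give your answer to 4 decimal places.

0.4975

Let h(s) be the probability of absorption at Failed starting from transient state s. Then h(Failed) = 1 and h(Running) = 0. By first-step analysis:
h(Idle) = 0.2·h(Idle) + 0.25·h(Degraded) + 0.35·1 + 0.2·0
h(Degraded) = 0.25·h(Idle) + 0.3·h(Degraded) + 0.2·1 + 0.25·0
Solving: h(Idle) = 0.5930, h(Degraded) = 0.4975.
Starting from Degraded, the probability is 0.4975.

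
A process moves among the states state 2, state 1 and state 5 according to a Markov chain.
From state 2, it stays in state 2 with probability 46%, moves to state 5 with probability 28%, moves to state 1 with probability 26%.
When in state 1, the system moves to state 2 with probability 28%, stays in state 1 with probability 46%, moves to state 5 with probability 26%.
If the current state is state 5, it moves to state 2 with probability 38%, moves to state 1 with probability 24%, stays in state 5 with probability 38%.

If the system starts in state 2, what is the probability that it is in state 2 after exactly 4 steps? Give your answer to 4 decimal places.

Propagate the distribution vector 4 steps from state 2.
After 0 steps: (1.0000, 0.0000, 0.0000)
After 1 step: (0.4600, 0.2600, 0.2800)
After 2 steps: (0.3908, 0.3064, 0.3028)
After 3 steps: (0.3806, 0.3152, 0.3042)
After 4 steps: (0.3789, 0.3170, 0.3041)
P(in state 2 after 4 steps) = 0.3789

0.3789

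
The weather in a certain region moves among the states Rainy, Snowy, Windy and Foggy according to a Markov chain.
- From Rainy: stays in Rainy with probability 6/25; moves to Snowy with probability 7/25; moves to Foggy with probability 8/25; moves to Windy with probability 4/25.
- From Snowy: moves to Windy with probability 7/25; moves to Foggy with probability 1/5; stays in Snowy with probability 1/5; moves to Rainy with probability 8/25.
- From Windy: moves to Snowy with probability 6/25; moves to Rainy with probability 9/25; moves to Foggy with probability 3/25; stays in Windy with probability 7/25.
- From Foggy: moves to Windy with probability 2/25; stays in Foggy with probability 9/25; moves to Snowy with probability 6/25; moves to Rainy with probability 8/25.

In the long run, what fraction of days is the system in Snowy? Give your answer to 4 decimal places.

Let the stationary distribution be π with π = πP and π_1 + π_2 + π_3 + π_4 = 1.
π_1 = 0.24·π_1 + 0.32·π_2 + 0.36·π_3 + 0.32·π_4
π_2 = 0.28·π_1 + 0.2·π_2 + 0.24·π_3 + 0.24·π_4
π_3 = 0.16·π_1 + 0.28·π_2 + 0.28·π_3 + 0.08·π_4
Solving with the normalization constraint gives π = (0.3034, 0.2424, 0.1909, 0.2632).
So the stationary probability of Snowy is 0.2424.

0.2424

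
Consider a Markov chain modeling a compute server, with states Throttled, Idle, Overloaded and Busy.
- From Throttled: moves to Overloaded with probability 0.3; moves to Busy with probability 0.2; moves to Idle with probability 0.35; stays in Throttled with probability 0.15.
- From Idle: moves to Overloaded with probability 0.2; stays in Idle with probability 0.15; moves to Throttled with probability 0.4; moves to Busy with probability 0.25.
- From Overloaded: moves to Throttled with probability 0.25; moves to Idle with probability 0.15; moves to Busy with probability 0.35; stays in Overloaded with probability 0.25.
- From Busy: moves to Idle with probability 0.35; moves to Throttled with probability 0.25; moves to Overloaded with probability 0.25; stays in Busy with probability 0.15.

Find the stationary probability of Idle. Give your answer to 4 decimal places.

0.2499

Let the stationary distribution be π with π = πP and π_1 + π_2 + π_3 + π_4 = 1.
π_1 = 0.15·π_1 + 0.4·π_2 + 0.25·π_3 + 0.25·π_4
π_2 = 0.35·π_1 + 0.15·π_2 + 0.15·π_3 + 0.35·π_4
π_3 = 0.3·π_1 + 0.2·π_2 + 0.25·π_3 + 0.25·π_4
Solving with the normalization constraint gives π = (0.2614, 0.2499, 0.2506, 0.2382).
So the stationary probability of Idle is 0.2499.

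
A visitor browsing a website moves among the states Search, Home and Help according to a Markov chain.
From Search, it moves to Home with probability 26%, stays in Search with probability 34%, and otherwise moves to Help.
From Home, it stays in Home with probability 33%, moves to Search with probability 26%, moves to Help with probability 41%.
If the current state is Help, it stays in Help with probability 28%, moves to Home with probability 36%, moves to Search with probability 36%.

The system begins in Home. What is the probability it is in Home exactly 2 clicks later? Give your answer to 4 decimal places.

0.3241

Sum over the intermediate state after 1 click:
P = P(Home→Search)·P(Search→Home) + P(Home→Home)·P(Home→Home) + P(Home→Help)·P(Help→Home)
  = 0.26×0.26 + 0.33×0.33 + 0.41×0.36
  = 0.0676 + 0.1089 + 0.1476 = 0.3241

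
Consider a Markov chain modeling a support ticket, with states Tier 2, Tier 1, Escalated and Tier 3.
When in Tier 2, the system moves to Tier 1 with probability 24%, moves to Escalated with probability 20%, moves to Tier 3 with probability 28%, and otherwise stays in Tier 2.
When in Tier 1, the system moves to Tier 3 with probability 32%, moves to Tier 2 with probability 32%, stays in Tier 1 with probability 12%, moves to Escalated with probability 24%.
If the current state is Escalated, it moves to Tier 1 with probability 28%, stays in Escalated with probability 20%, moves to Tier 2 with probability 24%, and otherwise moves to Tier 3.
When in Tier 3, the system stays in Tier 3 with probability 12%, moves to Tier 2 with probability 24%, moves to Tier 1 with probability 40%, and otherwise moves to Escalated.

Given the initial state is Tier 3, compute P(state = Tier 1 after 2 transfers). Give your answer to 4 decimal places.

Propagate the distribution vector 2 transfers from Tier 3.
After 0 transfers: (0.0000, 0.0000, 0.0000, 1.0000)
After 1 transfer: (0.2400, 0.4000, 0.2400, 0.1200)
After 2 transfers: (0.2816, 0.2208, 0.2208, 0.2768)
P(in Tier 1 after 2 transfers) = 0.2208

0.2208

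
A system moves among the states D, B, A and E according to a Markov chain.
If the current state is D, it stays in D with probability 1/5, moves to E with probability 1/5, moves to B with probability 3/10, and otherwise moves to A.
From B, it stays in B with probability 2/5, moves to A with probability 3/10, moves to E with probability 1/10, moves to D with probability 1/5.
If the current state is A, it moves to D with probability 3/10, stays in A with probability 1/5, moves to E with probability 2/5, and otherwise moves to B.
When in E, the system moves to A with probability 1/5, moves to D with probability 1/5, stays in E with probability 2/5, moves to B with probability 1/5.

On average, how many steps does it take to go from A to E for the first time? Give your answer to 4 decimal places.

3.5111

Let t(s) be the expected number of steps to first reach E from state s, with t(E) = 0. Conditioning on the first step:
t(D) = 1 + 0.2·t(D) + 0.3·t(B) + 0.3·t(A)
t(B) = 1 + 0.2·t(D) + 0.4·t(B) + 0.3·t(A)
t(A) = 1 + 0.3·t(D) + 0.1·t(B) + 0.2·t(A)
Solving: t(D) = 4.4000, t(B) = 4.8889, t(A) = 3.5111.
Expected steps from A to E: 3.5111.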